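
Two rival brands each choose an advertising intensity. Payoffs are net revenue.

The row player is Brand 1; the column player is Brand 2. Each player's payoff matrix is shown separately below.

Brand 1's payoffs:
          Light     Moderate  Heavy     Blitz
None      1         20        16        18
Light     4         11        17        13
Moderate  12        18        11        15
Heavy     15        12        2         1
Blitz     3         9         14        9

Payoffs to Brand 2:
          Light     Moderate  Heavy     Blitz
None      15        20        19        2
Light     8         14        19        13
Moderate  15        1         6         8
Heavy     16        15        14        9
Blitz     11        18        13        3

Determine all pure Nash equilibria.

(None, Light): Brand 1 can switch to Light (1 → 4). Not NE.
(None, Moderate): Brand 1 gets 20, best alternative 18; Brand 2 gets 20, best alternative 19. No profitable deviation — NE.
(None, Heavy): Brand 1 can switch to Light (16 → 17). Not NE.
(None, Blitz): Brand 2 can switch to Light (2 → 15). Not NE.
(Light, Light): Brand 1 can switch to Moderate (4 → 12). Not NE.
(Light, Moderate): Brand 1 can switch to None (11 → 20). Not NE.
(Light, Heavy): Brand 1 gets 17, best alternative 16; Brand 2 gets 19, best alternative 14. No profitable deviation — NE.
(Light, Blitz): Brand 1 can switch to None (13 → 18). Not NE.
(Moderate, Light): Brand 1 can switch to Heavy (12 → 15). Not NE.
(Moderate, Moderate): Brand 1 can switch to None (18 → 20). Not NE.
(Heavy, Light): Brand 1 gets 15, best alternative 12; Brand 2 gets 16, best alternative 15. No profitable deviation — NE.
(The remaining 9 profiles each have a profitable deviation by the same check.)

The pure Nash equilibria are (None, Moderate), (Light, Heavy), (Heavy, Light).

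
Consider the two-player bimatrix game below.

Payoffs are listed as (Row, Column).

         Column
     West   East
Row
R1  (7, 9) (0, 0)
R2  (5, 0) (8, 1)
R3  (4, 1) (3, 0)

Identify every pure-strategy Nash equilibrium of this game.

The pure Nash equilibria are (R1, West) and (R2, East).

(R1, West): Row gets 7, best alternative 5; Column gets 9, best alternative 0. No profitable deviation — NE.
(R1, East): Row can switch to R2 (0 → 8). Not NE.
(R2, West): Row can switch to R1 (5 → 7). Not NE.
(R2, East): Row gets 8, best alternative 3; Column gets 1, best alternative 0. No profitable deviation — NE.
(R3, West): Row can switch to R1 (4 → 7). Not NE.
(R3, East): Row can switch to R2 (3 → 8). Not NE.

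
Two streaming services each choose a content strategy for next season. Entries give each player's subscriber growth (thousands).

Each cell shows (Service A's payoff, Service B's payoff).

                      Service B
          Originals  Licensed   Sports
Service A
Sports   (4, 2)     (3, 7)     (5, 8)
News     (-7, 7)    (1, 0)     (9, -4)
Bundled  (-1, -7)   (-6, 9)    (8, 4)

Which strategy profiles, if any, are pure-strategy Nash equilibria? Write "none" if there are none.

No pure-strategy Nash equilibrium.

(Sports, Originals): Service B can switch to Licensed (2 → 7). Not NE.
(Sports, Licensed): Service B can switch to Sports (7 → 8). Not NE.
(Sports, Sports): Service A can switch to News (5 → 9). Not NE.
(News, Originals): Service A can switch to Sports (-7 → 4). Not NE.
(News, Licensed): Service A can switch to Sports (1 → 3). Not NE.
(News, Sports): Service B can switch to Originals (-4 → 7). Not NE.
(Bundled, Originals): Service A can switch to Sports (-1 → 4). Not NE.
(Bundled, Licensed): Service A can switch to Sports (-6 → 3). Not NE.
(The remaining 1 profile has a profitable deviation by the same check.)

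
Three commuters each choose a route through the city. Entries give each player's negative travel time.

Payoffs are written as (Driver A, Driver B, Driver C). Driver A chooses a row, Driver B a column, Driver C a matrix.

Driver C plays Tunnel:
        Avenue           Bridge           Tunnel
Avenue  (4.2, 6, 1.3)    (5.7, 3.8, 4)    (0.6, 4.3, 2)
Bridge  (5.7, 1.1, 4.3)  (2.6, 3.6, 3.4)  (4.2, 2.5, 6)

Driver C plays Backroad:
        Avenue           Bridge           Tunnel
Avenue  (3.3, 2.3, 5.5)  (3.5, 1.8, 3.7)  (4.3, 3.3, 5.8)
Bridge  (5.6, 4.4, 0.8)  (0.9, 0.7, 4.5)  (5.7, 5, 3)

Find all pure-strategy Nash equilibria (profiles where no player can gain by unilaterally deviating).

There is no pure-strategy Nash equilibrium.

Driver A against (Avenue, Tunnel): payoffs 4.2, 5.7 → best response Bridge.
Driver A against (Avenue, Backroad): payoffs 3.3, 5.6 → best response Bridge.
Driver A against (Bridge, Tunnel): payoffs 5.7, 2.6 → best response Avenue.
Driver A against (Bridge, Backroad): payoffs 3.5, 0.9 → best response Avenue.
Driver A against (Tunnel, Tunnel): payoffs 0.6, 4.2 → best response Bridge.
Driver A against (Tunnel, Backroad): payoffs 4.3, 5.7 → best response Bridge.
Driver B against (Avenue, Tunnel): payoffs 6, 3.8, 4.3 → best response Avenue.
Driver B against (Avenue, Backroad): payoffs 2.3, 1.8, 3.3 → best response Tunnel.
Driver B against (Bridge, Tunnel): payoffs 1.1, 3.6, 2.5 → best response Bridge.
Driver B against (Bridge, Backroad): payoffs 4.4, 0.7, 5 → best response Tunnel.
Driver C against (Avenue, Avenue): payoffs 1.3, 5.5 → best response Backroad.
Driver C against (Avenue, Bridge): payoffs 4, 3.7 → best response Tunnel.
Driver C against (Avenue, Tunnel): payoffs 2, 5.8 → best response Backroad.
Driver C against (Bridge, Avenue): payoffs 4.3, 0.8 → best response Tunnel.
Driver C against (Bridge, Bridge): payoffs 3.4, 4.5 → best response Backroad.
Driver C against (Bridge, Tunnel): payoffs 6, 3 → best response Tunnel.
No profile is a mutual best response for all players.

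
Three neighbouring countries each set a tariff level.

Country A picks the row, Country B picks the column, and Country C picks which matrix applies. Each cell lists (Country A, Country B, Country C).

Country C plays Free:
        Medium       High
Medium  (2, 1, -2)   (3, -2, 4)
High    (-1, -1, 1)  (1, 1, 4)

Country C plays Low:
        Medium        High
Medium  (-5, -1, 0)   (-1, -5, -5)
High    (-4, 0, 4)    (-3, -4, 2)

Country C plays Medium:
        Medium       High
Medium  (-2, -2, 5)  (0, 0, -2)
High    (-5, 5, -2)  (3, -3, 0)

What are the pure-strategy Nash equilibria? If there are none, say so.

Pure NE: (High, Medium, Low)

(Medium, Medium, Free): Country C can switch to Low (-2 → 0). Not NE.
(Medium, Medium, Low): Country A can switch to High (-5 → -4). Not NE.
(Medium, Medium, Medium): Country B can switch to High (-2 → 0). Not NE.
(Medium, High, Free): Country B can switch to Medium (-2 → 1). Not NE.
(Medium, High, Low): Country B can switch to Medium (-5 → -1). Not NE.
(Medium, High, Medium): Country A can switch to High (0 → 3). Not NE.
(High, Medium, Free): Country A can switch to Medium (-1 → 2). Not NE.
(High, Medium, Low): Country A gets -4, best alternative -5; Country B gets 0, best alternative -4; Country C gets 4, best alternative 1. No profitable deviation — NE.
(High, Medium, Medium): Country A can switch to Medium (-5 → -2). Not NE.
(High, High, Free): Country A can switch to Medium (1 → 3). Not NE.
(High, High, Low): Country A can switch to Medium (-3 → -1). Not NE.
(High, High, Medium): Country B can switch to Medium (-3 → 5). Not NE.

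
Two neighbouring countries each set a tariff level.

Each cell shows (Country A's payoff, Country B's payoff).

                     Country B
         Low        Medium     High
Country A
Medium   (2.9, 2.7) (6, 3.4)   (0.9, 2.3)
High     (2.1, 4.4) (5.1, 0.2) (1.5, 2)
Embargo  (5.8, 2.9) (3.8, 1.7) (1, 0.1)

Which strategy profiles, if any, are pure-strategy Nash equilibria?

(Medium, Low): Country A can switch to Embargo (2.9 → 5.8). Not NE.
(Medium, Medium): Country A gets 6, best alternative 5.1; Country B gets 3.4, best alternative 2.7. No profitable deviation — NE.
(Medium, High): Country A can switch to High (0.9 → 1.5). Not NE.
(High, Low): Country A can switch to Medium (2.1 → 2.9). Not NE.
(High, Medium): Country A can switch to Medium (5.1 → 6). Not NE.
(High, High): Country B can switch to Low (2 → 4.4). Not NE.
(Embargo, Low): Country A gets 5.8, best alternative 2.9; Country B gets 2.9, best alternative 1.7. No profitable deviation — NE.
(Embargo, Medium): Country A can switch to Medium (3.8 → 6). Not NE.
(The remaining 1 profile has a profitable deviation by the same check.)

The pure Nash equilibria are (Medium, Medium) and (Embargo, Low).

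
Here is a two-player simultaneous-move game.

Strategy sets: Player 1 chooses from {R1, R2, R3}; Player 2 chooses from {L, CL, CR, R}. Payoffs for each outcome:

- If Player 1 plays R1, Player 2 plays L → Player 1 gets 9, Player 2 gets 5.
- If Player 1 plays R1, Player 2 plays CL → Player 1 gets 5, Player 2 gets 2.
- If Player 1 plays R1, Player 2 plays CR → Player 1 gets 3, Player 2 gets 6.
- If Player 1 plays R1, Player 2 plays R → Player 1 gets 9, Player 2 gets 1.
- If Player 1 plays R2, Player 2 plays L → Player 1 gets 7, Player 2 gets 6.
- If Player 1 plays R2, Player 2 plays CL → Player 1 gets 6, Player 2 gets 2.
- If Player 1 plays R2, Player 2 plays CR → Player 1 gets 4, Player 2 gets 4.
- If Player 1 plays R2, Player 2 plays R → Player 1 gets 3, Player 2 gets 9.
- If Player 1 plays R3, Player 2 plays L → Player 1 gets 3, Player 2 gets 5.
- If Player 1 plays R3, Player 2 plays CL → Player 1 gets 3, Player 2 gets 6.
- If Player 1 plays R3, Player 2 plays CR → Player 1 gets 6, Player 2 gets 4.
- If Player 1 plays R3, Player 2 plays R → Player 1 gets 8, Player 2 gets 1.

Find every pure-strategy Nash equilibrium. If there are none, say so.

This game has no pure Nash equilibrium.

(R1, L): Player 2 can switch to CR (5 → 6). Not NE.
(R1, CL): Player 1 can switch to R2 (5 → 6). Not NE.
(R1, CR): Player 1 can switch to R2 (3 → 4). Not NE.
(R1, R): Player 2 can switch to L (1 → 5). Not NE.
(R2, L): Player 1 can switch to R1 (7 → 9). Not NE.
(R2, CL): Player 2 can switch to L (2 → 6). Not NE.
(The remaining 6 profiles each have a profitable deviation by the same check.)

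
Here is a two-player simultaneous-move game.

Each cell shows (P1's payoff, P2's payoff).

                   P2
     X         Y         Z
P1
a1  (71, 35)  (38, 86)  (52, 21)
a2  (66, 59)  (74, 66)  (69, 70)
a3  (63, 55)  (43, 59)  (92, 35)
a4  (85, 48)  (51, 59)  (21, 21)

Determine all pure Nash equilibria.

none

Mark each player's best response to every combination of opponents' strategies; a profile where every player is best-responding is a pure Nash equilibrium.
P1 against X: payoffs 71, 66, 63, 85 → best response a4.
P1 against Y: payoffs 38, 74, 43, 51 → best response a2.
P1 against Z: payoffs 52, 69, 92, 21 → best response a3.
P2 against a1: payoffs 35, 86, 21 → best response Y.
P2 against a2: payoffs 59, 66, 70 → best response Z.
P2 against a3: payoffs 55, 59, 35 → best response Y.
P2 against a4: payoffs 48, 59, 21 → best response Y.
No profile is a mutual best response for all players.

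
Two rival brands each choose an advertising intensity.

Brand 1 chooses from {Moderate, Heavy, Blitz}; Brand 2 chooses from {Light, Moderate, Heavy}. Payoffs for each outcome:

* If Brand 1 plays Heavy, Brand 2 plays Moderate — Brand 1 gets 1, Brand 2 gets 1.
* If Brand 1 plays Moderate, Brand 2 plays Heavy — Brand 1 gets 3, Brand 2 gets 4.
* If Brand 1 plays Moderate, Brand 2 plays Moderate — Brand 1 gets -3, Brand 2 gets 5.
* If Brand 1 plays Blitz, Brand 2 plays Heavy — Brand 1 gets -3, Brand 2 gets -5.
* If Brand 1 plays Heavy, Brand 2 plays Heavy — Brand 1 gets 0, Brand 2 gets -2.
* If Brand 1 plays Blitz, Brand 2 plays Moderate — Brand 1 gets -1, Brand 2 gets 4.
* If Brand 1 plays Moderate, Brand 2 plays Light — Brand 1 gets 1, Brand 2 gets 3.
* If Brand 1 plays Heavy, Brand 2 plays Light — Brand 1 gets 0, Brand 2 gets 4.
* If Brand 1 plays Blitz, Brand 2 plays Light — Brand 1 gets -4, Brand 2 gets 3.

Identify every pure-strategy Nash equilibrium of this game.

For each strategy profile, look for a profitable unilateral deviation.
(Moderate, Light): Brand 2 can switch to Moderate (3 → 5). Not NE.
(Moderate, Moderate): Brand 1 can switch to Heavy (-3 → 1). Not NE.
(Moderate, Heavy): Brand 2 can switch to Moderate (4 → 5). Not NE.
(Heavy, Light): Brand 1 can switch to Moderate (0 → 1). Not NE.
(Heavy, Moderate): Brand 2 can switch to Light (1 → 4). Not NE.
(Heavy, Heavy): Brand 1 can switch to Moderate (0 → 3). Not NE.
(The remaining 3 profiles each have a profitable deviation by the same check.)

No pure-strategy Nash equilibrium.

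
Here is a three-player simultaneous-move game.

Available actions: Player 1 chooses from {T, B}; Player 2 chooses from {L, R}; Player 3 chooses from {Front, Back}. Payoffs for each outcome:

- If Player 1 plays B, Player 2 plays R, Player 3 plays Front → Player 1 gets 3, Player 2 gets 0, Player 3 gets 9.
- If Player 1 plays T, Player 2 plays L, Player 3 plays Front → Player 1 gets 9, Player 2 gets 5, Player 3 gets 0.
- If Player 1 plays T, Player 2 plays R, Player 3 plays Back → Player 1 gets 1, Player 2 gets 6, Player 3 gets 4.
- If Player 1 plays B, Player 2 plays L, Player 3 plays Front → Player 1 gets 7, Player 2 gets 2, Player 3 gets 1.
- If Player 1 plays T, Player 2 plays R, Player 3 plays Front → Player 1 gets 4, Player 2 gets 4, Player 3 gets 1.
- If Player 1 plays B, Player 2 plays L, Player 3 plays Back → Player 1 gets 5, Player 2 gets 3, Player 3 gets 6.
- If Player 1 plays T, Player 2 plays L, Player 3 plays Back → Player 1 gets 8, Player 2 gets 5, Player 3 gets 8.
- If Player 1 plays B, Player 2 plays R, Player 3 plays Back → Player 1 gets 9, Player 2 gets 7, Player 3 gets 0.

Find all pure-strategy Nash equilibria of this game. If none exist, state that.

Player 1 against (L, Front): payoffs 9, 7 → best response T.
Player 1 against (L, Back): payoffs 8, 5 → best response T.
Player 1 against (R, Front): payoffs 4, 3 → best response T.
Player 1 against (R, Back): payoffs 1, 9 → best response B.
Player 2 against (T, Front): payoffs 5, 4 → best response L.
Player 2 against (T, Back): payoffs 5, 6 → best response R.
Player 2 against (B, Front): payoffs 2, 0 → best response L.
Player 2 against (B, Back): payoffs 3, 7 → best response R.
Player 3 against (T, L): payoffs 0, 8 → best response Back.
Player 3 against (T, R): payoffs 1, 4 → best response Back.
Player 3 against (B, L): payoffs 1, 6 → best response Back.
Player 3 against (B, R): payoffs 9, 0 → best response Front.
No profile is a mutual best response for all players.

No pure-strategy Nash equilibrium.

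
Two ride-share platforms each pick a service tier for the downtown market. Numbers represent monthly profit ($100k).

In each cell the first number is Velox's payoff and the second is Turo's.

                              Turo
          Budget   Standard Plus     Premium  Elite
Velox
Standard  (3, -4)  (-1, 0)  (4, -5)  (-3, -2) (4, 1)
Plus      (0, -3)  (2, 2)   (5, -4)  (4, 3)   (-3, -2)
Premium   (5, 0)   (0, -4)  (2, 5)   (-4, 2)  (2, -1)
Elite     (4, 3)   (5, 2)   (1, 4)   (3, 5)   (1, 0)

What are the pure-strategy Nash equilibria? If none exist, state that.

Check each profile: it is a Nash equilibrium iff no player can strictly gain by switching unilaterally.
(Standard, Budget): Velox can switch to Premium (3 → 5). Not NE.
(Standard, Standard): Velox can switch to Plus (-1 → 2). Not NE.
(Standard, Plus): Velox can switch to Plus (4 → 5). Not NE.
(Standard, Premium): Velox can switch to Plus (-3 → 4). Not NE.
(Standard, Elite): Velox gets 4, best alternative 2; Turo gets 1, best alternative 0. No profitable deviation — NE.
(Plus, Budget): Velox can switch to Standard (0 → 3). Not NE.
(Plus, Standard): Velox can switch to Elite (2 → 5). Not NE.
(Plus, Plus): Turo can switch to Budget (-4 → -3). Not NE.
(Plus, Premium): Velox gets 4, best alternative 3; Turo gets 3, best alternative 2. No profitable deviation — NE.
(Plus, Elite): Velox can switch to Standard (-3 → 4). Not NE.
(The remaining 10 profiles each have a profitable deviation by the same check.)

(Standard, Elite); (Plus, Premium)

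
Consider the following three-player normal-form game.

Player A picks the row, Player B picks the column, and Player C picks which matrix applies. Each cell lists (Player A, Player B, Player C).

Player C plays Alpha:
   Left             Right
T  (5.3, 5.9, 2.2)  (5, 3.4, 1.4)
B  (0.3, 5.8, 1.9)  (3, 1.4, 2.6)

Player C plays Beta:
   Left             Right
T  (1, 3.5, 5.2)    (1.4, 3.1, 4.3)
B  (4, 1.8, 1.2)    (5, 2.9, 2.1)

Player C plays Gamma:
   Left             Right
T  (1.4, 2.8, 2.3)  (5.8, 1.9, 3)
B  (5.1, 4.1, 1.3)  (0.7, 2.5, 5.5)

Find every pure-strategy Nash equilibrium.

For each player, find the best response to each opponent profile; mutual best responses are the pure NE.
Player A against (Left, Alpha): payoffs 5.3, 0.3 → best response T.
Player A against (Left, Beta): payoffs 1, 4 → best response B.
Player A against (Left, Gamma): payoffs 1.4, 5.1 → best response B.
Player A against (Right, Alpha): payoffs 5, 3 → best response T.
Player A against (Right, Beta): payoffs 1.4, 5 → best response B.
Player A against (Right, Gamma): payoffs 5.8, 0.7 → best response T.
Player B against (T, Alpha): payoffs 5.9, 3.4 → best response Left.
Player B against (T, Beta): payoffs 3.5, 3.1 → best response Left.
Player B against (T, Gamma): payoffs 2.8, 1.9 → best response Left.
Player B against (B, Alpha): payoffs 5.8, 1.4 → best response Left.
Player B against (B, Beta): payoffs 1.8, 2.9 → best response Right.
Player B against (B, Gamma): payoffs 4.1, 2.5 → best response Left.
Player C against (T, Left): payoffs 2.2, 5.2, 2.3 → best response Beta.
Player C against (T, Right): payoffs 1.4, 4.3, 3 → best response Beta.
Player C against (B, Left): payoffs 1.9, 1.2, 1.3 → best response Alpha.
Player C against (B, Right): payoffs 2.6, 2.1, 5.5 → best response Gamma.
No profile is a mutual best response for all players.

none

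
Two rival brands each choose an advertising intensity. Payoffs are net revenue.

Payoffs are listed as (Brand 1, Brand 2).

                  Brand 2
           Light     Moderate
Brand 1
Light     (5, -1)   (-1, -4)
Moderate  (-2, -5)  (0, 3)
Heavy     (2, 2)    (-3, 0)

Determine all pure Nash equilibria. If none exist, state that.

Brand 1 against Light: payoffs 5, -2, 2 → best response Light.
Brand 1 against Moderate: payoffs -1, 0, -3 → best response Moderate.
Brand 2 against Light: payoffs -1, -4 → best response Light.
Brand 2 against Moderate: payoffs -5, 3 → best response Moderate.
Brand 2 against Heavy: payoffs 2, 0 → best response Light.
Mutual best responses: (Light, Light); (Moderate, Moderate).

The pure Nash equilibria are (Light, Light) and (Moderate, Moderate).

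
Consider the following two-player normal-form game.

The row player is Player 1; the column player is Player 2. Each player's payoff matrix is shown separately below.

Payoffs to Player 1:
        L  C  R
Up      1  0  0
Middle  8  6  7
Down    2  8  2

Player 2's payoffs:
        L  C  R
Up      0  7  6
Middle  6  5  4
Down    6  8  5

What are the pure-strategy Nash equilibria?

The pure Nash equilibria are (Middle, L); (Down, C).

For each strategy profile, look for a profitable unilateral deviation.
(Up, L): Player 1 can switch to Middle (1 → 8). Not NE.
(Up, C): Player 1 can switch to Middle (0 → 6). Not NE.
(Up, R): Player 1 can switch to Middle (0 → 7). Not NE.
(Middle, L): Player 1 gets 8, best alternative 2; Player 2 gets 6, best alternative 5. No profitable deviation — NE.
(Middle, C): Player 1 can switch to Down (6 → 8). Not NE.
(Middle, R): Player 2 can switch to L (4 → 6). Not NE.
(Down, L): Player 1 can switch to Middle (2 → 8). Not NE.
(Down, C): Player 1 gets 8, best alternative 6; Player 2 gets 8, best alternative 6. No profitable deviation — NE.
(The remaining 1 profile has a profitable deviation by the same check.)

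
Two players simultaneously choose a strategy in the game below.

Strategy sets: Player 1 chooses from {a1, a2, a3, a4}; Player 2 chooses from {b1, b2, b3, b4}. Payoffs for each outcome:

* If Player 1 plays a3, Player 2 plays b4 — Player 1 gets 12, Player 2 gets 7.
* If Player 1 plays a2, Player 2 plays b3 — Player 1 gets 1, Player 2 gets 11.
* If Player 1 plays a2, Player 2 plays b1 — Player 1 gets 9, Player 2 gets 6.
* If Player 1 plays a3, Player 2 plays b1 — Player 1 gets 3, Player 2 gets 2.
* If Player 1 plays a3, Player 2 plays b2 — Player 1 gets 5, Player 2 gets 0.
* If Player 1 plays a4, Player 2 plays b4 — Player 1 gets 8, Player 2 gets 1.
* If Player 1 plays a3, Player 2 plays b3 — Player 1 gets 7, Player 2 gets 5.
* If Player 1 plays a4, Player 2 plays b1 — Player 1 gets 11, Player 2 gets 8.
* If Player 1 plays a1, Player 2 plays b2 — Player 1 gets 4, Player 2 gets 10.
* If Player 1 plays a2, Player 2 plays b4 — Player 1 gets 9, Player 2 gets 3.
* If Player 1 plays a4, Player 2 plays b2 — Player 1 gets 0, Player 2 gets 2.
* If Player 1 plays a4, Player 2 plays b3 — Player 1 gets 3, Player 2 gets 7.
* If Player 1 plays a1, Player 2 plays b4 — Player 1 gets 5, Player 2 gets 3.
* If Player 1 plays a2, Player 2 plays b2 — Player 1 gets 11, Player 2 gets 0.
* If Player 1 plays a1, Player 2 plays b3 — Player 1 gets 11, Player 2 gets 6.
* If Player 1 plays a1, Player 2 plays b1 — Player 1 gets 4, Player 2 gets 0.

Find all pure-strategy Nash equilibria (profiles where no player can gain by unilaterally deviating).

The pure Nash equilibria are (a3, b4) and (a4, b1).

(a1, b1): Player 1 can switch to a2 (4 → 9). Not NE.
(a1, b2): Player 1 can switch to a2 (4 → 11). Not NE.
(a1, b3): Player 2 can switch to b2 (6 → 10). Not NE.
(a1, b4): Player 1 can switch to a2 (5 → 9). Not NE.
(a2, b1): Player 1 can switch to a4 (9 → 11). Not NE.
(a2, b2): Player 2 can switch to b1 (0 → 6). Not NE.
(a2, b3): Player 1 can switch to a1 (1 → 11). Not NE.
(a2, b4): Player 1 can switch to a3 (9 → 12). Not NE.
(a3, b1): Player 1 can switch to a1 (3 → 4). Not NE.
(a3, b2): Player 1 can switch to a2 (5 → 11). Not NE.
(a3, b3): Player 1 can switch to a1 (7 → 11). Not NE.
(a3, b4): Player 1 gets 12, best alternative 9; Player 2 gets 7, best alternative 5. No profitable deviation — NE.
(a4, b1): Player 1 gets 11, best alternative 9; Player 2 gets 8, best alternative 7. No profitable deviation — NE.
(a4, b2): Player 1 can switch to a1 (0 → 4). Not NE.
(The remaining 2 profiles each have a profitable deviation by the same check.)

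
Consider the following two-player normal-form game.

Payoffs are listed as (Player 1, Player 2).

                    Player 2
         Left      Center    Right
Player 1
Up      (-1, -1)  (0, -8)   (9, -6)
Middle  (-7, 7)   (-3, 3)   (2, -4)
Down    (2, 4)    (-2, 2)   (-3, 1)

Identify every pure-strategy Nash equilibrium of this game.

Pure NE: (Down, Left)

Player 1 against Left: payoffs -1, -7, 2 → best response Down.
Player 1 against Center: payoffs 0, -3, -2 → best response Up.
Player 1 against Right: payoffs 9, 2, -3 → best response Up.
Player 2 against Up: payoffs -1, -8, -6 → best response Left.
Player 2 against Middle: payoffs 7, 3, -4 → best response Left.
Player 2 against Down: payoffs 4, 2, 1 → best response Left.
Mutual best responses: (Down, Left).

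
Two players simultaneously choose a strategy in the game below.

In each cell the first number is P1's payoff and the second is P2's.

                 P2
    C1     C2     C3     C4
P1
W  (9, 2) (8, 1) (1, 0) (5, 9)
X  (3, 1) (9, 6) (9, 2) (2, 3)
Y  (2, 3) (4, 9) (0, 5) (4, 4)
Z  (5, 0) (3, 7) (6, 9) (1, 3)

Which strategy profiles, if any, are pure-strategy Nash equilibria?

(W, C4) and (X, C2)

(W, C1): P2 can switch to C4 (2 → 9). Not NE.
(W, C2): P1 can switch to X (8 → 9). Not NE.
(W, C3): P1 can switch to X (1 → 9). Not NE.
(W, C4): P1 gets 5, best alternative 4; P2 gets 9, best alternative 2. No profitable deviation — NE.
(X, C1): P1 can switch to W (3 → 9). Not NE.
(X, C2): P1 gets 9, best alternative 8; P2 gets 6, best alternative 3. No profitable deviation — NE.
(X, C3): P2 can switch to C2 (2 → 6). Not NE.
(X, C4): P1 can switch to W (2 → 5). Not NE.
(The remaining 8 profiles each have a profitable deviation by the same check.)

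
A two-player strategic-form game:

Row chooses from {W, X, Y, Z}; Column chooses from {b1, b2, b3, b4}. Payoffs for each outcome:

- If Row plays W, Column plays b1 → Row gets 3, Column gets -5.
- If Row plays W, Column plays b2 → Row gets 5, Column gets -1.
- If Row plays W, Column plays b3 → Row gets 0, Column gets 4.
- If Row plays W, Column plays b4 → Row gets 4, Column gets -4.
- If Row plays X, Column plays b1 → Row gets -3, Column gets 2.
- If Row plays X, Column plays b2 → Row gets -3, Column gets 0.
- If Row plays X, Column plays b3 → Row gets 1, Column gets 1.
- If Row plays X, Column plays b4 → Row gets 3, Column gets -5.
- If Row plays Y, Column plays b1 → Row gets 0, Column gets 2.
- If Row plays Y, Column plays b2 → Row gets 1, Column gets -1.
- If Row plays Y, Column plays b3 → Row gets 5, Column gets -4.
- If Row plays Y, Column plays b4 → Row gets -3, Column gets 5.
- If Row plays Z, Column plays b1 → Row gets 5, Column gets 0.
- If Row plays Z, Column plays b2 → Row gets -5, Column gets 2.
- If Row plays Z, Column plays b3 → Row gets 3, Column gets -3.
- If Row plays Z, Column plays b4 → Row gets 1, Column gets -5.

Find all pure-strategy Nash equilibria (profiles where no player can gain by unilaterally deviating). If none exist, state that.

Check each profile: it is a Nash equilibrium iff no player can strictly gain by switching unilaterally.
(W, b1): Row can switch to Z (3 → 5). Not NE.
(W, b2): Column can switch to b3 (-1 → 4). Not NE.
(W, b3): Row can switch to X (0 → 1). Not NE.
(W, b4): Column can switch to b2 (-4 → -1). Not NE.
(X, b1): Row can switch to W (-3 → 3). Not NE.
(X, b2): Row can switch to W (-3 → 5). Not NE.
(The remaining 10 profiles each have a profitable deviation by the same check.)

There is no pure-strategy Nash equilibrium.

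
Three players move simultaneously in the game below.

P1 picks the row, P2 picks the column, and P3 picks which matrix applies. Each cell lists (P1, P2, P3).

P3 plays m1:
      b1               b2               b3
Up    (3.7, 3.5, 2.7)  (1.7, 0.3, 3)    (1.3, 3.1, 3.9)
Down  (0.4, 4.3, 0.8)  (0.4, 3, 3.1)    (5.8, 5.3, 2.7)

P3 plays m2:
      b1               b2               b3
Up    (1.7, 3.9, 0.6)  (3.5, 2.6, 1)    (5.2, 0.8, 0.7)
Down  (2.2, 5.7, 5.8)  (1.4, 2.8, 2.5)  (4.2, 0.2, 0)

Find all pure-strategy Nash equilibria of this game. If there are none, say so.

Check each profile: it is a Nash equilibrium iff no player can strictly gain by switching unilaterally.
(Up, b1, m1): P1 gets 3.7, best alternative 0.4; P2 gets 3.5, best alternative 3.1; P3 gets 2.7, best alternative 0.6. No profitable deviation — NE.
(Up, b1, m2): P1 can switch to Down (1.7 → 2.2). Not NE.
(Up, b2, m1): P2 can switch to b1 (0.3 → 3.5). Not NE.
(Up, b2, m2): P2 can switch to b1 (2.6 → 3.9). Not NE.
(Up, b3, m1): P1 can switch to Down (1.3 → 5.8). Not NE.
(Up, b3, m2): P2 can switch to b1 (0.8 → 3.9). Not NE.
(Down, b1, m1): P1 can switch to Up (0.4 → 3.7). Not NE.
(Down, b1, m2): P1 gets 2.2, best alternative 1.7; P2 gets 5.7, best alternative 2.8; P3 gets 5.8, best alternative 0.8. No profitable deviation — NE.
(Down, b2, m1): P1 can switch to Up (0.4 → 1.7). Not NE.
(Down, b2, m2): P1 can switch to Up (1.4 → 3.5). Not NE.
(Down, b3, m1): P1 gets 5.8, best alternative 1.3; P2 gets 5.3, best alternative 4.3; P3 gets 2.7, best alternative 0. No profitable deviation — NE.
(Down, b3, m2): P1 can switch to Up (4.2 → 5.2). Not NE.

The pure Nash equilibria are (Up, b1, m1); (Down, b1, m2); (Down, b3, m1).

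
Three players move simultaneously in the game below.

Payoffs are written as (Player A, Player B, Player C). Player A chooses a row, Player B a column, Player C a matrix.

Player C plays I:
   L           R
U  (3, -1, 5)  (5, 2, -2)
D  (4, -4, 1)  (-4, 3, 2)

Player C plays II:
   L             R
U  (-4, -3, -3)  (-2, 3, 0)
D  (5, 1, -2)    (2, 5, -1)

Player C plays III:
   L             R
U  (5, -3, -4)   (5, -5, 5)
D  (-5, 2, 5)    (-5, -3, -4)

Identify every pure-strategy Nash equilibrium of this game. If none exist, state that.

No pure-strategy Nash equilibrium.

Player A against (L, I): payoffs 3, 4 → best response D.
Player A against (L, II): payoffs -4, 5 → best response D.
Player A against (L, III): payoffs 5, -5 → best response U.
Player A against (R, I): payoffs 5, -4 → best response U.
Player A against (R, II): payoffs -2, 2 → best response D.
Player A against (R, III): payoffs 5, -5 → best response U.
Player B against (U, I): payoffs -1, 2 → best response R.
Player B against (U, II): payoffs -3, 3 → best response R.
Player B against (U, III): payoffs -3, -5 → best response L.
Player B against (D, I): payoffs -4, 3 → best response R.
Player B against (D, II): payoffs 1, 5 → best response R.
Player B against (D, III): payoffs 2, -3 → best response L.
Player C against (U, L): payoffs 5, -3, -4 → best response I.
Player C against (U, R): payoffs -2, 0, 5 → best response III.
Player C against (D, L): payoffs 1, -2, 5 → best response III.
Player C against (D, R): payoffs 2, -1, -4 → best response I.
No profile is a mutual best response for all players.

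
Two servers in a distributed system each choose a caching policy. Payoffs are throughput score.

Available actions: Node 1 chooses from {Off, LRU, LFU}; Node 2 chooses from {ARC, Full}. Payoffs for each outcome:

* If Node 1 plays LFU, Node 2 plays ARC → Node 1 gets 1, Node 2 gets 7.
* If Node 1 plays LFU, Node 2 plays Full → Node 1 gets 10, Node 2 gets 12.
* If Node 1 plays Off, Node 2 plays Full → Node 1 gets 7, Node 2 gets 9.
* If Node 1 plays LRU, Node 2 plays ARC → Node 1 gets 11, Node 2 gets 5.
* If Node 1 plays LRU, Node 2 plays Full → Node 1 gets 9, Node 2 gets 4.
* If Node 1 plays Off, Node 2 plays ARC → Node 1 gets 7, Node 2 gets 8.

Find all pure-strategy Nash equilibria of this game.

(Off, ARC): Node 1 can switch to LRU (7 → 11). Not NE.
(Off, Full): Node 1 can switch to LRU (7 → 9). Not NE.
(LRU, ARC): Node 1 gets 11, best alternative 7; Node 2 gets 5, best alternative 4. No profitable deviation — NE.
(LRU, Full): Node 1 can switch to LFU (9 → 10). Not NE.
(LFU, ARC): Node 1 can switch to Off (1 → 7). Not NE.
(LFU, Full): Node 1 gets 10, best alternative 9; Node 2 gets 12, best alternative 7. No profitable deviation — NE.

(LRU, ARC); (LFU, Full)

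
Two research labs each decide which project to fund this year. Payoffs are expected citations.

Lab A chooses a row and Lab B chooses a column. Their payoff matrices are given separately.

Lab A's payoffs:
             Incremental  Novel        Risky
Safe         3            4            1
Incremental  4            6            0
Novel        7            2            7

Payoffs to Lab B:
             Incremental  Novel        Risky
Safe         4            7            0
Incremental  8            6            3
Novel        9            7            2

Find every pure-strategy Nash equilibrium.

Pure NE: (Novel, Incremental)

(Safe, Incremental): Lab A can switch to Incremental (3 → 4). Not NE.
(Safe, Novel): Lab A can switch to Incremental (4 → 6). Not NE.
(Safe, Risky): Lab A can switch to Novel (1 → 7). Not NE.
(Incremental, Incremental): Lab A can switch to Novel (4 → 7). Not NE.
(Incremental, Novel): Lab B can switch to Incremental (6 → 8). Not NE.
(Incremental, Risky): Lab A can switch to Safe (0 → 1). Not NE.
(Novel, Incremental): Lab A gets 7, best alternative 4; Lab B gets 9, best alternative 7. No profitable deviation — NE.
(Novel, Novel): Lab A can switch to Safe (2 → 4). Not NE.
(Novel, Risky): Lab B can switch to Incremental (2 → 9). Not NE.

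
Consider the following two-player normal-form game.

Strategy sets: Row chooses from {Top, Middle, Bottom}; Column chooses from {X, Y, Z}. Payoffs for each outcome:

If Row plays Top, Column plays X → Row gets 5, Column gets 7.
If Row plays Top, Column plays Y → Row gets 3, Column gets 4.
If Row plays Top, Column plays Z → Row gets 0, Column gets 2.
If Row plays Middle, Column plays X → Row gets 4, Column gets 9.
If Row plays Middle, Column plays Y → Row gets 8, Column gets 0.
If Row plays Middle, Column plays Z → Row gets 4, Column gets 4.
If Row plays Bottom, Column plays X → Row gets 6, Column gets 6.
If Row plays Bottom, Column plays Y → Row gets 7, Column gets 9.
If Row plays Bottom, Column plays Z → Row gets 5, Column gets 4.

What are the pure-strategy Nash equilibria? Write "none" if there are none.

Mark each player's best response to every combination of opponents' strategies; a profile where every player is best-responding is a pure Nash equilibrium.
Row against X: payoffs 5, 4, 6 → best response Bottom.
Row against Y: payoffs 3, 8, 7 → best response Middle.
Row against Z: payoffs 0, 4, 5 → best response Bottom.
Column against Top: payoffs 7, 4, 2 → best response X.
Column against Middle: payoffs 9, 0, 4 → best response X.
Column against Bottom: payoffs 6, 9, 4 → best response Y.
No profile is a mutual best response for all players.

This game has no pure Nash equilibrium.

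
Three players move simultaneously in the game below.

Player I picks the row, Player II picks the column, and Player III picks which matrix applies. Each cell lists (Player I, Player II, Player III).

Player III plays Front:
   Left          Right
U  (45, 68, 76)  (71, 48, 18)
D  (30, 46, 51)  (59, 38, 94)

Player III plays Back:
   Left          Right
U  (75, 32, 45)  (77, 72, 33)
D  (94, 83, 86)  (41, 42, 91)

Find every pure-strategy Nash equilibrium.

(U, Left, Front): Player I gets 45, best alternative 30; Player II gets 68, best alternative 48; Player III gets 76, best alternative 45. No profitable deviation — NE.
(U, Left, Back): Player I can switch to D (75 → 94). Not NE.
(U, Right, Front): Player II can switch to Left (48 → 68). Not NE.
(U, Right, Back): Player I gets 77, best alternative 41; Player II gets 72, best alternative 32; Player III gets 33, best alternative 18. No profitable deviation — NE.
(D, Left, Front): Player I can switch to U (30 → 45). Not NE.
(D, Left, Back): Player I gets 94, best alternative 75; Player II gets 83, best alternative 42; Player III gets 86, best alternative 51. No profitable deviation — NE.
(D, Right, Front): Player I can switch to U (59 → 71). Not NE.
(D, Right, Back): Player I can switch to U (41 → 77). Not NE.

(U, Left, Front) and (U, Right, Back) and (D, Left, Back)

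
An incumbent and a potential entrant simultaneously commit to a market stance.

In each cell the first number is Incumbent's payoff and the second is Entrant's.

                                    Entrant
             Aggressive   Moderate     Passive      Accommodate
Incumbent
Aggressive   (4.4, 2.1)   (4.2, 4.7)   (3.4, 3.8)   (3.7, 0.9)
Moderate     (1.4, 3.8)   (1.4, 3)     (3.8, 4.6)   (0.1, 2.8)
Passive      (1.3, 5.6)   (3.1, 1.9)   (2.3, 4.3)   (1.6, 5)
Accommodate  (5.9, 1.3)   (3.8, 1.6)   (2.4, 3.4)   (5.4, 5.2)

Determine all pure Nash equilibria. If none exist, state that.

Pure-strategy Nash equilibria: (Aggressive, Moderate); (Moderate, Passive); (Accommodate, Accommodate)

Incumbent against Aggressive: payoffs 4.4, 1.4, 1.3, 5.9 → best response Accommodate.
Incumbent against Moderate: payoffs 4.2, 1.4, 3.1, 3.8 → best response Aggressive.
Incumbent against Passive: payoffs 3.4, 3.8, 2.3, 2.4 → best response Moderate.
Incumbent against Accommodate: payoffs 3.7, 0.1, 1.6, 5.4 → best response Accommodate.
Entrant against Aggressive: payoffs 2.1, 4.7, 3.8, 0.9 → best response Moderate.
Entrant against Moderate: payoffs 3.8, 3, 4.6, 2.8 → best response Passive.
Entrant against Passive: payoffs 5.6, 1.9, 4.3, 5 → best response Aggressive.
Entrant against Accommodate: payoffs 1.3, 1.6, 3.4, 5.2 → best response Accommodate.
Mutual best responses: (Aggressive, Moderate); (Moderate, Passive); (Accommodate, Accommodate).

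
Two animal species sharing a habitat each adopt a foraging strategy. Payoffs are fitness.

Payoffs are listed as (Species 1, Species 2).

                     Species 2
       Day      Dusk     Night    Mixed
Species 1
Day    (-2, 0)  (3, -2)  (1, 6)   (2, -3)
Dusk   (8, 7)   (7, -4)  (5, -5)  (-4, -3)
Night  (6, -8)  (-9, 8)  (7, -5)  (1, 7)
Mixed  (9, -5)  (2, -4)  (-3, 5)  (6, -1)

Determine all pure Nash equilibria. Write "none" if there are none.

none

Species 1 against Day: payoffs -2, 8, 6, 9 → best response Mixed.
Species 1 against Dusk: payoffs 3, 7, -9, 2 → best response Dusk.
Species 1 against Night: payoffs 1, 5, 7, -3 → best response Night.
Species 1 against Mixed: payoffs 2, -4, 1, 6 → best response Mixed.
Species 2 against Day: payoffs 0, -2, 6, -3 → best response Night.
Species 2 against Dusk: payoffs 7, -4, -5, -3 → best response Day.
Species 2 against Night: payoffs -8, 8, -5, 7 → best response Dusk.
Species 2 against Mixed: payoffs -5, -4, 5, -1 → best response Night.
No profile is a mutual best response for all players.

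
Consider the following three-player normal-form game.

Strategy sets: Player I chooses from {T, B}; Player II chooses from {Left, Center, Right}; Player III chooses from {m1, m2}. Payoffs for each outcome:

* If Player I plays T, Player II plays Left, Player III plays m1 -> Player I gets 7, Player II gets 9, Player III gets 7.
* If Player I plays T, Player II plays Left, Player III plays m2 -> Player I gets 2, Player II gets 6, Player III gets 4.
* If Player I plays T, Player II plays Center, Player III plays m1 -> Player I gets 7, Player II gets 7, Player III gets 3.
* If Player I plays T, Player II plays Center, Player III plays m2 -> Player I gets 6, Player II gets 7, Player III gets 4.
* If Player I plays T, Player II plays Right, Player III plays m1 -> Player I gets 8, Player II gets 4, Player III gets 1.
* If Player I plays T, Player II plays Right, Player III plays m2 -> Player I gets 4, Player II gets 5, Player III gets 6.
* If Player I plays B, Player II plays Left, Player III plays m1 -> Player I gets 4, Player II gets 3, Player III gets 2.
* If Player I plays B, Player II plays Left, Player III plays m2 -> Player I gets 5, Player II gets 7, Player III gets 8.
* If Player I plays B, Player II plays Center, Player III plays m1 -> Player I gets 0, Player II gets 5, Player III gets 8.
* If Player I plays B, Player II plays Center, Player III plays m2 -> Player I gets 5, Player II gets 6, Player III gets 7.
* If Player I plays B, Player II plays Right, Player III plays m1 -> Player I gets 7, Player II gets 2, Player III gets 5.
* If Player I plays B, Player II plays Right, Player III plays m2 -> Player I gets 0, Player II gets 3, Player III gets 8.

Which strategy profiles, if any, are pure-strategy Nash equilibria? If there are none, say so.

(T, Left, m1); (T, Center, m2); (B, Left, m2)

For each strategy profile, look for a profitable unilateral deviation.
(T, Left, m1): Player I gets 7, best alternative 4; Player II gets 9, best alternative 7; Player III gets 7, best alternative 4. No profitable deviation — NE.
(T, Left, m2): Player I can switch to B (2 → 5). Not NE.
(T, Center, m1): Player II can switch to Left (7 → 9). Not NE.
(T, Center, m2): Player I gets 6, best alternative 5; Player II gets 7, best alternative 6; Player III gets 4, best alternative 3. No profitable deviation — NE.
(T, Right, m1): Player II can switch to Left (4 → 9). Not NE.
(T, Right, m2): Player II can switch to Left (5 → 6). Not NE.
(B, Left, m1): Player I can switch to T (4 → 7). Not NE.
(B, Left, m2): Player I gets 5, best alternative 2; Player II gets 7, best alternative 6; Player III gets 8, best alternative 2. No profitable deviation — NE.
(B, Center, m1): Player I can switch to T (0 → 7). Not NE.
(B, Center, m2): Player I can switch to T (5 → 6). Not NE.
(B, Right, m1): Player I can switch to T (7 → 8). Not NE.
(B, Right, m2): Player I can switch to T (0 → 4). Not NE.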